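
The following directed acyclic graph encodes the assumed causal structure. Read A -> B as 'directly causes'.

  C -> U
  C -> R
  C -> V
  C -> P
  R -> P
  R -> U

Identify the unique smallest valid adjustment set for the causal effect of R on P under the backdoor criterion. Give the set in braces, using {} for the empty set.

Variables eligible for adjustment (non-descendants of R, excluding R and P): {C, V}.
Backdoor paths from R to P:
  P1: R <- C -> P
The empty set is not sufficient: P1 (R <- C -> P) has no collider blocking it and no conditioned non-collider, so it is open.
Try {C}:
  P1: blocked at fork node C ∈ conditioning set.
{C} contains no descendant of R and blocks every backdoor path.
No other singleton works — e.g. {V} leaves P1 open — so {C} is the unique smallest valid adjustment set.

{C}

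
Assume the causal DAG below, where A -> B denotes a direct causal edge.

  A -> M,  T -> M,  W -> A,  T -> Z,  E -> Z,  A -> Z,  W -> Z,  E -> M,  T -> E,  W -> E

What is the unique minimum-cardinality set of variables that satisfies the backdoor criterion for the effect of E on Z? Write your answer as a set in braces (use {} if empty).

{T, W}

Variables eligible for adjustment (non-descendants of E, excluding E and Z): {A, T, W}.
Backdoor paths from E to Z:
  P1: E <- W -> A -> Z
  P2: E <- W -> A -> M <- T -> Z
  P3: E <- W -> Z
  P4: E <- T -> Z
  P5: E <- T -> M <- A <- W -> Z
  P6: E <- T -> M <- A -> Z
The empty set is not sufficient: P1 (E <- W -> A -> Z) has no collider blocking it and no conditioned non-collider, so it is open.
Try {T, W}:
  P1: blocked at fork node W ∈ conditioning set.
  P2: blocked at fork node W ∈ conditioning set.
  P3: blocked at fork node W ∈ conditioning set.
  P4: blocked at fork node T ∈ conditioning set.
  P5: blocked at fork node T ∈ conditioning set.
  P6: blocked at fork node T ∈ conditioning set.
{T, W} contains no descendant of E and blocks every backdoor path.
Every element of {T, W} is needed (dropping T leaves P4 open; dropping W leaves P1 open), so no proper subset is valid.
Among all size-2 subsets of the eligible variables, only {T, W} blocks every backdoor path, so it is the unique smallest valid adjustment set.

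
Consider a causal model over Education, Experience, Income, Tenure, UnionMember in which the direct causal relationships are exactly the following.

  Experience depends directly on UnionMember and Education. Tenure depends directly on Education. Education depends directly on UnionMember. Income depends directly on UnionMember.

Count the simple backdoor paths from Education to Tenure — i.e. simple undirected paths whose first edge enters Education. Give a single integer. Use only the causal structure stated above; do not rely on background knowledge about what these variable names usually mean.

0

A backdoor path from Education to Tenure is any simple undirected path whose first edge points into Education (i.e. leaves Education via a parent).
Parents of Education: {UnionMember}.
No simple path from any parent of Education reaches Tenure without revisiting Education, so there are no backdoor paths.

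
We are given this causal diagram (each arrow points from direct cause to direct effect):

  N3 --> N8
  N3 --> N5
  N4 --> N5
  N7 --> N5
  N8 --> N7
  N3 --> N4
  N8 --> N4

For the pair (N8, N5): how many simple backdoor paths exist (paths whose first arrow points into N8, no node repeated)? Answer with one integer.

2

A backdoor path from N8 to N5 is any simple undirected path whose first edge points into N8 (i.e. leaves N8 via a parent).
Parents of N8: {N3}.
Enumerating:
  P1: N8 <- N3 -> N4 -> N5
  P2: N8 <- N3 -> N5
That exhausts the simple backdoor paths. Count: 2.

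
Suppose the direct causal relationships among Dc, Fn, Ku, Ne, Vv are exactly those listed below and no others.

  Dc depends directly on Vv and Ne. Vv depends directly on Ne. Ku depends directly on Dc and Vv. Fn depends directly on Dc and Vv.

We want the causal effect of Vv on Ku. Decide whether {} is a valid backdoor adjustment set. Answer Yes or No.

Backdoor paths from Vv to Ku (paths whose first edge points into Vv):
  P1: Vv <- Ne -> Dc -> Ku
Condition 1 (no descendant of Vv in the set): holds — descendants of Vv are {Dc, Fn, Ku}; none are in {}.
Condition 2 (every backdoor path blocked by {}):
  P1: open — no interior node is in the conditioning set.
{} does not satisfy the backdoor criterion.

No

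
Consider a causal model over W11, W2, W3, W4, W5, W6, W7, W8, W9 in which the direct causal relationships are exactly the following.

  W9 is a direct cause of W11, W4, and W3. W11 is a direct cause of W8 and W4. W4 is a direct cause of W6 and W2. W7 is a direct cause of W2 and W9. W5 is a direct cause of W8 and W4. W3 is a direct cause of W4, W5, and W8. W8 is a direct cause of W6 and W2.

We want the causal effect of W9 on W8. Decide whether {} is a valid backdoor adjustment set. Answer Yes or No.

Backdoor paths from W9 to W8 (paths whose first edge points into W9):
  P1: W9 <- W7 -> W2 <- W4 <- W3 -> W5 -> W8
  P2: W9 <- W7 -> W2 <- W4 <- W3 -> W8
  P3: W9 <- W7 -> W2 <- W4 <- W5 <- W3 -> W8
  P4: W9 <- W7 -> W2 <- W4 <- W5 -> W8
  P5: W9 <- W7 -> W2 <- W4 <- W11 -> W8
  P6: W9 <- W7 -> W2 <- W4 -> W6 <- W8
  P7: W9 <- W7 -> W2 <- W8
Condition 1 (no descendant of W9 in the set): holds — descendants of W9 are {W11, W2, W3, W4, W5, W6, W8}; none are in {}.
Condition 2 (every backdoor path blocked by {}):
  P1: blocked at collider W2 (neither it nor any descendant is in the conditioning set).
  P2: blocked at collider W2 (neither it nor any descendant is in the conditioning set).
  P3: blocked at collider W2 (neither it nor any descendant is in the conditioning set).
  P4: blocked at collider W2 (neither it nor any descendant is in the conditioning set).
  P5: blocked at collider W2 (neither it nor any descendant is in the conditioning set).
  P6: blocked at collider W2 (neither it nor any descendant is in the conditioning set).
  P7: blocked at collider W2 (neither it nor any descendant is in the conditioning set).
{} satisfies the backdoor criterion.

Yes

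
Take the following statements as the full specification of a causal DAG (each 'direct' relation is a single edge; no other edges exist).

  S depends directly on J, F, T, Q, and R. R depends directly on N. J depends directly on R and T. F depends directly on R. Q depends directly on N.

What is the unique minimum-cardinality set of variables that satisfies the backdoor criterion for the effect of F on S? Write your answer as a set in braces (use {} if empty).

Variables eligible for adjustment (non-descendants of F, excluding F and S): {J, N, Q, R, T}.
Backdoor paths from F to S:
  P1: F <- R <- N -> Q -> S
  P2: F <- R -> J <- T -> S
  P3: F <- R -> J -> S
  P4: F <- R -> S
The empty set is not sufficient: P1 (F <- R <- N -> Q -> S) has no collider blocking it and no conditioned non-collider, so it is open.
Try {R}:
  P1: blocked at chain node R ∈ conditioning set.
  P2: blocked at fork node R ∈ conditioning set.
  P3: blocked at fork node R ∈ conditioning set.
  P4: blocked at fork node R ∈ conditioning set.
{R} contains no descendant of F and blocks every backdoor path.
No other singleton works — e.g. {N} leaves P3 open — so {R} is the unique smallest valid adjustment set.

{R}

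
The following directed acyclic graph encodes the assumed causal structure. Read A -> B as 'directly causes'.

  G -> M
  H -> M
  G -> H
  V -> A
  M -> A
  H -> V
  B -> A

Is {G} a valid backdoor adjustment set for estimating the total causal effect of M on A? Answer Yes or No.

Backdoor paths from M to A (paths whose first edge points into M):
  P1: M <- G -> H -> V -> A
  P2: M <- H -> V -> A
Condition 1 (no descendant of M in the set): holds — descendants of M are {A}; none are in {G}.
Condition 2 (every backdoor path blocked by {G}):
  P1: blocked at fork node G ∈ conditioning set.
  P2: open — no interior node is in the conditioning set.
{G} does not satisfy the backdoor criterion.

No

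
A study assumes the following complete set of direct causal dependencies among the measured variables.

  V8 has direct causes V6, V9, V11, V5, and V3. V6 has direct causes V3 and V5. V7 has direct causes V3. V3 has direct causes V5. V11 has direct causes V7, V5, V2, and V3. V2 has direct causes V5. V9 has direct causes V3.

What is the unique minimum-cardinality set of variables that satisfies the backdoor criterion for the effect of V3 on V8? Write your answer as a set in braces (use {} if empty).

Variables eligible for adjustment (non-descendants of V3, excluding V3 and V8): {V2, V5}.
Backdoor paths from V3 to V8:
  P1: V3 <- V5 -> V2 -> V11 -> V8
  P2: V3 <- V5 -> V11 -> V8
  P3: V3 <- V5 -> V6 -> V8
  P4: V3 <- V5 -> V8
The empty set is not sufficient: P1 (V3 <- V5 -> V2 -> V11 -> V8) has no collider blocking it and no conditioned non-collider, so it is open.
Try {V5}:
  P1: blocked at fork node V5 ∈ conditioning set.
  P2: blocked at fork node V5 ∈ conditioning set.
  P3: blocked at fork node V5 ∈ conditioning set.
  P4: blocked at fork node V5 ∈ conditioning set.
{V5} contains no descendant of V3 and blocks every backdoor path.
No other singleton works — e.g. {V2} leaves P2 open — so {V5} is the unique smallest valid adjustment set.

{V5}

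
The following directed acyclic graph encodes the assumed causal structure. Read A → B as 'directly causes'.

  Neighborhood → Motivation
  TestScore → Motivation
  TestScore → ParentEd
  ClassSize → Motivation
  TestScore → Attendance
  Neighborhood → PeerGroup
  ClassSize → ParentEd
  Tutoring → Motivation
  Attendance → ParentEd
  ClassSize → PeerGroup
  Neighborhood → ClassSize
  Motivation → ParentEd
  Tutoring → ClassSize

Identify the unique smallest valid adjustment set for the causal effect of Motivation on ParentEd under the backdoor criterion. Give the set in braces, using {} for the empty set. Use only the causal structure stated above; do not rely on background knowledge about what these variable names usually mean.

{ClassSize, TestScore}

Variables eligible for adjustment (non-descendants of Motivation, excluding Motivation and ParentEd): {Attendance, ClassSize, Neighborhood, PeerGroup, TestScore, Tutoring}.
Backdoor paths from Motivation to ParentEd:
  P1: Motivation <- TestScore -> Attendance -> ParentEd
  P2: Motivation <- TestScore -> ParentEd
  P3: Motivation <- Tutoring -> ClassSize -> ParentEd
  P4: Motivation <- Neighborhood -> ClassSize -> ParentEd
  P5: Motivation <- Neighborhood -> PeerGroup <- ClassSize -> ParentEd
  P6: Motivation <- ClassSize -> ParentEd
The empty set is not sufficient: P1 (Motivation <- TestScore -> Attendance -> ParentEd) has no collider blocking it and no conditioned non-collider, so it is open.
Try {ClassSize, TestScore}:
  P1: blocked at fork node TestScore ∈ conditioning set.
  P2: blocked at fork node TestScore ∈ conditioning set.
  P3: blocked at chain node ClassSize ∈ conditioning set.
  P4: blocked at chain node ClassSize ∈ conditioning set.
  P5: blocked at collider PeerGroup (neither it nor any descendant is in the conditioning set).
  P6: blocked at fork node ClassSize ∈ conditioning set.
{ClassSize, TestScore} contains no descendant of Motivation and blocks every backdoor path.
Every element of {ClassSize, TestScore} is needed (dropping ClassSize leaves P3 open; dropping TestScore leaves P1 open), so no proper subset is valid.
Among all size-2 subsets of the eligible variables, only {ClassSize, TestScore} blocks every backdoor path, so it is the unique smallest valid adjustment set.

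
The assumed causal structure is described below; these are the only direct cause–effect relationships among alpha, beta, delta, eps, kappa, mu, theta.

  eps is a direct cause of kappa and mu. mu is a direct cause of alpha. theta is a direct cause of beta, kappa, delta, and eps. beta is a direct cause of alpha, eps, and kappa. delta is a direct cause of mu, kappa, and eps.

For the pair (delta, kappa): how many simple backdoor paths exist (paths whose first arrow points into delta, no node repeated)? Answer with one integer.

A backdoor path from delta to kappa is any simple undirected path whose first edge points into delta (i.e. leaves delta via a parent).
Parents of delta: {theta}.
Enumerating:
  P1: delta <- theta -> beta -> eps -> kappa
  P2: delta <- theta -> beta -> kappa
  P3: delta <- theta -> beta -> alpha <- mu <- eps -> kappa
  P4: delta <- theta -> eps <- beta -> kappa
  P5: delta <- theta -> eps -> mu -> alpha <- beta -> kappa
  P6: delta <- theta -> eps -> kappa
  P7: delta <- theta -> kappa
That exhausts the simple backdoor paths. Count: 7.

7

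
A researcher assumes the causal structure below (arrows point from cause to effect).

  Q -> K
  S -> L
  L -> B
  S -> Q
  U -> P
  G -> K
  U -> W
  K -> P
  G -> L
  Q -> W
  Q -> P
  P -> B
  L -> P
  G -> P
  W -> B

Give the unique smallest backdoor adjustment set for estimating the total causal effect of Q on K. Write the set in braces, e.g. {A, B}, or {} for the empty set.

{}

Variables eligible for adjustment (non-descendants of Q, excluding Q and K): {G, L, S, U}.
Backdoor paths from Q to K:
  P1: Q <- S -> L <- G -> K
  P2: Q <- S -> L <- G -> P <- K
  P3: Q <- S -> L -> P <- G -> K
  P4: Q <- S -> L -> P <- K
  P5: Q <- S -> L -> B <- W <- U -> P <- G -> K
  P6: Q <- S -> L -> B <- W <- U -> P <- K
  P7: Q <- S -> L -> B <- P <- G -> K
  P8: Q <- S -> L -> B <- P <- K
Each backdoor path contains an unconditioned collider, so every path is already blocked with the empty conditioning set:
  P1: blocked at collider L (neither it nor any descendant is in the conditioning set).
  P2: blocked at collider L (neither it nor any descendant is in the conditioning set).
  P3: blocked at collider P (neither it nor any descendant is in the conditioning set).
  P4: blocked at collider P (neither it nor any descendant is in the conditioning set).
  P5: blocked at collider B (neither it nor any descendant is in the conditioning set).
  P6: blocked at collider B (neither it nor any descendant is in the conditioning set).
  P7: blocked at collider B (neither it nor any descendant is in the conditioning set).
  P8: blocked at collider B (neither it nor any descendant is in the conditioning set).
The empty set is therefore the unique smallest valid set.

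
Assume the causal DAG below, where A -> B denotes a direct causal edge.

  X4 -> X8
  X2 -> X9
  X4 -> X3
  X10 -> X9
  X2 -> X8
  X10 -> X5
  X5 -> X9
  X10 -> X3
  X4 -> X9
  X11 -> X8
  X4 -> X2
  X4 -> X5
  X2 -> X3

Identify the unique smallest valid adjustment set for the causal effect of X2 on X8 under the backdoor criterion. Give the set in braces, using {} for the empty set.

Variables eligible for adjustment (non-descendants of X2, excluding X2 and X8): {X10, X11, X4, X5}.
Backdoor paths from X2 to X8:
  P1: X2 <- X4 -> X8
The empty set is not sufficient: P1 (X2 <- X4 -> X8) has no collider blocking it and no conditioned non-collider, so it is open.
Try {X4}:
  P1: blocked at fork node X4 ∈ conditioning set.
{X4} contains no descendant of X2 and blocks every backdoor path.
No other singleton works — e.g. {X10} leaves P1 open — so {X4} is the unique smallest valid adjustment set.

{X4}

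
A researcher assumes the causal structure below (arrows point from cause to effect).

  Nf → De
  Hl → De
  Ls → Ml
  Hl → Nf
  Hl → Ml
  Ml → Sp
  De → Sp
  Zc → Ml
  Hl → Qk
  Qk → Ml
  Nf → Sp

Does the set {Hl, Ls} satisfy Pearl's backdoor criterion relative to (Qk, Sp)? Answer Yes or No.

Yes

Backdoor paths from Qk to Sp (paths whose first edge points into Qk):
  P1: Qk <- Hl -> Nf -> De -> Sp
  P2: Qk <- Hl -> Nf -> Sp
  P3: Qk <- Hl -> De <- Nf -> Sp
  P4: Qk <- Hl -> De -> Sp
  P5: Qk <- Hl -> Ml -> Sp
Condition 1 (no descendant of Qk in the set): holds — descendants of Qk are {Ml, Sp}; none are in {Hl, Ls}.
Condition 2 (every backdoor path blocked by {Hl, Ls}):
  P1: blocked at fork node Hl ∈ conditioning set.
  P2: blocked at fork node Hl ∈ conditioning set.
  P3: blocked at fork node Hl ∈ conditioning set.
  P4: blocked at fork node Hl ∈ conditioning set.
  P5: blocked at fork node Hl ∈ conditioning set.
{Hl, Ls} satisfies the backdoor criterion.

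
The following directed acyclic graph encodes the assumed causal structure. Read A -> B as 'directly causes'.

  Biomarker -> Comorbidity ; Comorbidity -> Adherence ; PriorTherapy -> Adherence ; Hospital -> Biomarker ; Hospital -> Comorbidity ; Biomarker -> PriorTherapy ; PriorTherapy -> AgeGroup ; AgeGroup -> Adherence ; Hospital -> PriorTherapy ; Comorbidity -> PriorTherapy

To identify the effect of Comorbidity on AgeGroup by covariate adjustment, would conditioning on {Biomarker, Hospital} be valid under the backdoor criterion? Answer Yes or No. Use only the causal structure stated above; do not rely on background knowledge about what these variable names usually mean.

Yes

Backdoor paths from Comorbidity to AgeGroup (paths whose first edge points into Comorbidity):
  P1: Comorbidity <- Hospital -> Biomarker -> PriorTherapy -> AgeGroup
  P2: Comorbidity <- Hospital -> Biomarker -> PriorTherapy -> Adherence <- AgeGroup
  P3: Comorbidity <- Hospital -> PriorTherapy -> AgeGroup
  P4: Comorbidity <- Hospital -> PriorTherapy -> Adherence <- AgeGroup
  P5: Comorbidity <- Biomarker <- Hospital -> PriorTherapy -> AgeGroup
  P6: Comorbidity <- Biomarker <- Hospital -> PriorTherapy -> Adherence <- AgeGroup
  P7: Comorbidity <- Biomarker -> PriorTherapy -> AgeGroup
  P8: Comorbidity <- Biomarker -> PriorTherapy -> Adherence <- AgeGroup
Condition 1 (no descendant of Comorbidity in the set): holds — descendants of Comorbidity are {Adherence, AgeGroup, PriorTherapy}; none are in {Biomarker, Hospital}.
Condition 2 (every backdoor path blocked by {Biomarker, Hospital}):
  P1: blocked at fork node Hospital ∈ conditioning set.
  P2: blocked at fork node Hospital ∈ conditioning set.
  P3: blocked at fork node Hospital ∈ conditioning set.
  P4: blocked at fork node Hospital ∈ conditioning set.
  P5: blocked at chain node Biomarker ∈ conditioning set.
  P6: blocked at chain node Biomarker ∈ conditioning set.
  P7: blocked at fork node Biomarker ∈ conditioning set.
  P8: blocked at fork node Biomarker ∈ conditioning set.
{Biomarker, Hospital} satisfies the backdoor criterion.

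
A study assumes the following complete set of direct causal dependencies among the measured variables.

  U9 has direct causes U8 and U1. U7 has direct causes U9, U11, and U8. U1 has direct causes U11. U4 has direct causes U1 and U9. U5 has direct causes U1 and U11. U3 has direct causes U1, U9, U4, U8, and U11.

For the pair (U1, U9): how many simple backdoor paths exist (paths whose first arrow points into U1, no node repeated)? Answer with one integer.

A backdoor path from U1 to U9 is any simple undirected path whose first edge points into U1 (i.e. leaves U1 via a parent).
Parents of U1: {U11}.
Enumerating:
  P1: U1 <- U11 -> U7 <- U8 -> U9
  P2: U1 <- U11 -> U7 <- U8 -> U3 <- U9
  P3: U1 <- U11 -> U7 <- U8 -> U3 <- U4 <- U9
  P4: U1 <- U11 -> U7 <- U9
  P5: U1 <- U11 -> U3 <- U8 -> U9
  P6: U1 <- U11 -> U3 <- U8 -> U7 <- U9
  P7: U1 <- U11 -> U3 <- U9
  P8: U1 <- U11 -> U3 <- U4 <- U9
That exhausts the simple backdoor paths. Count: 8.

8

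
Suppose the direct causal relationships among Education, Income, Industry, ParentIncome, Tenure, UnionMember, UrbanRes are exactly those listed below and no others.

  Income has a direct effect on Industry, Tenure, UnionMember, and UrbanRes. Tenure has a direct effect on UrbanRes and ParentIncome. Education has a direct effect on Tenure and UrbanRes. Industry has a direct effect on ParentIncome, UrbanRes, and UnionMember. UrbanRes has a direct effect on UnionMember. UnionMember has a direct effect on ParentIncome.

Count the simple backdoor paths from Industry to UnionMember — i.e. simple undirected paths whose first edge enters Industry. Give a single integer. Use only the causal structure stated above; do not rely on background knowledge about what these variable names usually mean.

A backdoor path from Industry to UnionMember is any simple undirected path whose first edge points into Industry (i.e. leaves Industry via a parent).
Parents of Industry: {Income}.
Enumerating:
  P1: Industry <- Income -> Tenure <- Education -> UrbanRes -> UnionMember
  P2: Industry <- Income -> Tenure -> UrbanRes -> UnionMember
  P3: Industry <- Income -> Tenure -> ParentIncome <- UnionMember
  P4: Industry <- Income -> UrbanRes <- Education -> Tenure -> ParentIncome <- UnionMember
  P5: Industry <- Income -> UrbanRes <- Tenure -> ParentIncome <- UnionMember
  P6: Industry <- Income -> UrbanRes -> UnionMember
  P7: Industry <- Income -> UnionMember
That exhausts the simple backdoor paths. Count: 7.

7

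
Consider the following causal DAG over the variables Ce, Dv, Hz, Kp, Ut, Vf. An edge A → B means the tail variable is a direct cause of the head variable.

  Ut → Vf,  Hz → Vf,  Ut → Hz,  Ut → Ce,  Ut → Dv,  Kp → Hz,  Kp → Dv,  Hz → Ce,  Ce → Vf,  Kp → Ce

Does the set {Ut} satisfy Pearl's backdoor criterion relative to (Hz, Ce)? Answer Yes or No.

Backdoor paths from Hz to Ce (paths whose first edge points into Hz):
  P1: Hz <- Ut -> Ce
  P2: Hz <- Ut -> Dv <- Kp -> Ce
  P3: Hz <- Ut -> Vf <- Ce
  P4: Hz <- Kp -> Ce
  P5: Hz <- Kp -> Dv <- Ut -> Ce
  P6: Hz <- Kp -> Dv <- Ut -> Vf <- Ce
Condition 1 (no descendant of Hz in the set): holds — descendants of Hz are {Ce, Vf}; none are in {Ut}.
Condition 2 (every backdoor path blocked by {Ut}):
  P1: blocked at fork node Ut ∈ conditioning set.
  P2: blocked at fork node Ut ∈ conditioning set.
  P3: blocked at fork node Ut ∈ conditioning set.
  P4: open — no interior node is in the conditioning set.
  P5: blocked at collider Dv (neither it nor any descendant is in the conditioning set).
  P6: blocked at collider Dv (neither it nor any descendant is in the conditioning set).
{Ut} does not satisfy the backdoor criterion.

No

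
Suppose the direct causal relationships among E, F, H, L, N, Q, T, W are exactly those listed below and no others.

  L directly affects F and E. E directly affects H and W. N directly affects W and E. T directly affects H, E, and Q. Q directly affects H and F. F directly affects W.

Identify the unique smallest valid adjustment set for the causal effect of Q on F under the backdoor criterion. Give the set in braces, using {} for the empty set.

{}

Variables eligible for adjustment (non-descendants of Q, excluding Q and F): {E, L, N, T}.
Backdoor paths from Q to F:
  P1: Q <- T -> E <- N -> W <- F
  P2: Q <- T -> E <- L -> F
  P3: Q <- T -> E -> W <- F
  P4: Q <- T -> H <- E <- N -> W <- F
  P5: Q <- T -> H <- E <- L -> F
  P6: Q <- T -> H <- E -> W <- F
Each backdoor path contains an unconditioned collider, so every path is already blocked with the empty conditioning set:
  P1: blocked at collider E (neither it nor any descendant is in the conditioning set).
  P2: blocked at collider E (neither it nor any descendant is in the conditioning set).
  P3: blocked at collider W (neither it nor any descendant is in the conditioning set).
  P4: blocked at collider H (neither it nor any descendant is in the conditioning set).
  P5: blocked at collider H (neither it nor any descendant is in the conditioning set).
  P6: blocked at collider H (neither it nor any descendant is in the conditioning set).
The empty set is therefore the unique smallest valid set.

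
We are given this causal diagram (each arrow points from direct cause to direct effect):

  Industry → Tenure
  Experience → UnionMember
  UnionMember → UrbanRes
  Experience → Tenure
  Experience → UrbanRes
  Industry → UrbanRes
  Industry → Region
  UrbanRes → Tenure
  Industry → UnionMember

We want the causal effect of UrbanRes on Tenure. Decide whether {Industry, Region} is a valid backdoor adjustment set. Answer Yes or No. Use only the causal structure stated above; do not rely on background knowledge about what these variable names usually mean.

No

Backdoor paths from UrbanRes to Tenure (paths whose first edge points into UrbanRes):
  P1: UrbanRes <- Industry -> UnionMember <- Experience -> Tenure
  P2: UrbanRes <- Industry -> Tenure
  P3: UrbanRes <- Experience -> UnionMember <- Industry -> Tenure
  P4: UrbanRes <- Experience -> Tenure
  P5: UrbanRes <- UnionMember <- Industry -> Tenure
  P6: UrbanRes <- UnionMember <- Experience -> Tenure
Condition 1 (no descendant of UrbanRes in the set): holds — descendants of UrbanRes are {Tenure}; none are in {Industry, Region}.
Condition 2 (every backdoor path blocked by {Industry, Region}):
  P1: blocked at fork node Industry ∈ conditioning set.
  P2: blocked at fork node Industry ∈ conditioning set.
  P3: blocked at collider UnionMember (neither it nor any descendant is in the conditioning set).
  P4: open — no interior node is in the conditioning set.
  P5: blocked at fork node Industry ∈ conditioning set.
  P6: open — no interior node is in the conditioning set.
{Industry, Region} does not satisfy the backdoor criterion.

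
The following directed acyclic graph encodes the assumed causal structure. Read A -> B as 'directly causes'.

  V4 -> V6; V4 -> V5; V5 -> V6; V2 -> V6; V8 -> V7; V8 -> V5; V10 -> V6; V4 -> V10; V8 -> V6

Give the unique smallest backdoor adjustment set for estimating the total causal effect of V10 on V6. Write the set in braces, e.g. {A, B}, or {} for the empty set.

{V4}

Variables eligible for adjustment (non-descendants of V10, excluding V10 and V6): {V2, V4, V5, V7, V8}.
Backdoor paths from V10 to V6:
  P1: V10 <- V4 -> V5 <- V8 -> V6
  P2: V10 <- V4 -> V5 -> V6
  P3: V10 <- V4 -> V6
The empty set is not sufficient: P2 (V10 <- V4 -> V5 -> V6) has no collider blocking it and no conditioned non-collider, so it is open.
Try {V4}:
  P1: blocked at fork node V4 ∈ conditioning set.
  P2: blocked at fork node V4 ∈ conditioning set.
  P3: blocked at fork node V4 ∈ conditioning set.
{V4} contains no descendant of V10 and blocks every backdoor path.
No other singleton works — e.g. {V2} leaves P2 open — so {V4} is the unique smallest valid adjustment set.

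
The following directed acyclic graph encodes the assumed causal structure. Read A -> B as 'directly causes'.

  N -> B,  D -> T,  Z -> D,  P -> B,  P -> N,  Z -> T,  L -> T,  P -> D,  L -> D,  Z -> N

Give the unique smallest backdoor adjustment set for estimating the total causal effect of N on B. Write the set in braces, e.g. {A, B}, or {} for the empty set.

Variables eligible for adjustment (non-descendants of N, excluding N and B): {D, L, P, T, Z}.
Backdoor paths from N to B:
  P1: N <- Z -> D <- P -> B
  P2: N <- Z -> T <- L -> D <- P -> B
  P3: N <- Z -> T <- D <- P -> B
  P4: N <- P -> B
The empty set is not sufficient: P4 (N <- P -> B) has no collider blocking it and no conditioned non-collider, so it is open.
Try {P}:
  P1: blocked at collider D (neither it nor any descendant is in the conditioning set).
  P2: blocked at collider T (neither it nor any descendant is in the conditioning set).
  P3: blocked at collider T (neither it nor any descendant is in the conditioning set).
  P4: blocked at fork node P ∈ conditioning set.
{P} contains no descendant of N and blocks every backdoor path.
No other singleton works — e.g. {Z} leaves P4 open — so {P} is the unique smallest valid adjustment set.

{P}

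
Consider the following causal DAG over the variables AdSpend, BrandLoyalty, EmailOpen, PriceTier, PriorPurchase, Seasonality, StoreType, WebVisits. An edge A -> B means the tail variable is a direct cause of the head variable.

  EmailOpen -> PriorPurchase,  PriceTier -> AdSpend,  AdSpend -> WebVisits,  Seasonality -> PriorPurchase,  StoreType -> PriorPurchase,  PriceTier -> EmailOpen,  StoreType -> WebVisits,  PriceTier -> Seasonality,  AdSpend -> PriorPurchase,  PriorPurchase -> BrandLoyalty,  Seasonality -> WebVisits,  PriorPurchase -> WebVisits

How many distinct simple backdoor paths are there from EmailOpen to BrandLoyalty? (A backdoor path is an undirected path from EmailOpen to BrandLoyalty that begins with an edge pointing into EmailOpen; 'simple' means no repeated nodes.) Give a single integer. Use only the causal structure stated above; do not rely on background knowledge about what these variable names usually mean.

8

A backdoor path from EmailOpen to BrandLoyalty is any simple undirected path whose first edge points into EmailOpen (i.e. leaves EmailOpen via a parent).
Parents of EmailOpen: {PriceTier}.
Enumerating:
  P1: EmailOpen <- PriceTier -> AdSpend -> PriorPurchase -> BrandLoyalty
  P2: EmailOpen <- PriceTier -> AdSpend -> WebVisits <- StoreType -> PriorPurchase -> BrandLoyalty
  P3: EmailOpen <- PriceTier -> AdSpend -> WebVisits <- Seasonality -> PriorPurchase -> BrandLoyalty
  P4: EmailOpen <- PriceTier -> AdSpend -> WebVisits <- PriorPurchase -> BrandLoyalty
  P5: EmailOpen <- PriceTier -> Seasonality -> PriorPurchase -> BrandLoyalty
  P6: EmailOpen <- PriceTier -> Seasonality -> WebVisits <- StoreType -> PriorPurchase -> BrandLoyalty
  P7: EmailOpen <- PriceTier -> Seasonality -> WebVisits <- AdSpend -> PriorPurchase -> BrandLoyalty
  P8: EmailOpen <- PriceTier -> Seasonality -> WebVisits <- PriorPurchase -> BrandLoyalty
That exhausts the simple backdoor paths. Count: 8.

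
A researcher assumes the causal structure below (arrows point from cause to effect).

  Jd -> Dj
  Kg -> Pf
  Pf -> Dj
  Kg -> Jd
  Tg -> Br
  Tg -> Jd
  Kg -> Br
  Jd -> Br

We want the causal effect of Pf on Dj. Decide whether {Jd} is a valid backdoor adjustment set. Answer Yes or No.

Backdoor paths from Pf to Dj (paths whose first edge points into Pf):
  P1: Pf <- Kg -> Jd -> Dj
  P2: Pf <- Kg -> Br <- Tg -> Jd -> Dj
  P3: Pf <- Kg -> Br <- Jd -> Dj
Condition 1 (no descendant of Pf in the set): holds — descendants of Pf are {Dj}; none are in {Jd}.
Condition 2 (every backdoor path blocked by {Jd}):
  P1: blocked at chain node Jd ∈ conditioning set.
  P2: blocked at collider Br (neither it nor any descendant is in the conditioning set).
  P3: blocked at collider Br (neither it nor any descendant is in the conditioning set).
{Jd} satisfies the backdoor criterion.

Yes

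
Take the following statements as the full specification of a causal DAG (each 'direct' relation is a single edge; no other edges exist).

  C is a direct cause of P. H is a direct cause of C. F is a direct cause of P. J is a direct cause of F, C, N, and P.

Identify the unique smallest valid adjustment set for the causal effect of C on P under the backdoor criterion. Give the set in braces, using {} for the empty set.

{J}

Variables eligible for adjustment (non-descendants of C, excluding C and P): {F, H, J, N}.
Backdoor paths from C to P:
  P1: C <- J -> F -> P
  P2: C <- J -> P
The empty set is not sufficient: P1 (C <- J -> F -> P) has no collider blocking it and no conditioned non-collider, so it is open.
Try {J}:
  P1: blocked at fork node J ∈ conditioning set.
  P2: blocked at fork node J ∈ conditioning set.
{J} contains no descendant of C and blocks every backdoor path.
No other singleton works — e.g. {F} leaves P2 open — so {J} is the unique smallest valid adjustment set.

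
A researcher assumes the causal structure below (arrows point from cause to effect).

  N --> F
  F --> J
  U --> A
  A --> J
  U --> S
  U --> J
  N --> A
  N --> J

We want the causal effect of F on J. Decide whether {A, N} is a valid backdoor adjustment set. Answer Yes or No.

Yes

Backdoor paths from F to J (paths whose first edge points into F):
  P1: F <- N -> A <- U -> J
  P2: F <- N -> A -> J
  P3: F <- N -> J
Condition 1 (no descendant of F in the set): holds — descendants of F are {J}; none are in {A, N}.
Condition 2 (every backdoor path blocked by {A, N}):
  P1: blocked at fork node N ∈ conditioning set.
  P2: blocked at fork node N ∈ conditioning set.
  P3: blocked at fork node N ∈ conditioning set.
{A, N} satisfies the backdoor criterion.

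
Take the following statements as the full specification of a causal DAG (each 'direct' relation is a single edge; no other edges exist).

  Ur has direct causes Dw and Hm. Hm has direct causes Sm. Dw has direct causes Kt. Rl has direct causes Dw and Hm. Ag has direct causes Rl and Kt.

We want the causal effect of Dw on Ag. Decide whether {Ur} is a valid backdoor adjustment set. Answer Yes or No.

No

Backdoor paths from Dw to Ag (paths whose first edge points into Dw):
  P1: Dw <- Kt -> Ag
Condition 1 (no descendant of Dw in the set): FAILS — Ur is a descendant of Dw.
Condition 2 (every backdoor path blocked by {Ur}):
  P1: open — no interior node is in the conditioning set.
{Ur} does not satisfy the backdoor criterion.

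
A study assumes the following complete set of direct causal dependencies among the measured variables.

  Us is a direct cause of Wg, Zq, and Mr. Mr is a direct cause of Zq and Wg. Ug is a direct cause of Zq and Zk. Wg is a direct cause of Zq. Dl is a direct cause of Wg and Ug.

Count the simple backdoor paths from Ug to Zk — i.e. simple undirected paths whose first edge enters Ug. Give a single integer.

0

A backdoor path from Ug to Zk is any simple undirected path whose first edge points into Ug (i.e. leaves Ug via a parent).
Parents of Ug: {Dl}.
No simple path from any parent of Ug reaches Zk without revisiting Ug, so there are no backdoor paths.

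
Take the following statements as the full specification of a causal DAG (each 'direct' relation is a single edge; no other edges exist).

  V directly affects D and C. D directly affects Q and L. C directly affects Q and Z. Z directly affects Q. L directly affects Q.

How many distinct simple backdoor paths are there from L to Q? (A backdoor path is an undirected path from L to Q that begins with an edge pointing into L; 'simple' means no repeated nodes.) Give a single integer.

A backdoor path from L to Q is any simple undirected path whose first edge points into L (i.e. leaves L via a parent).
Parents of L: {D}.
Enumerating:
  P1: L <- D <- V -> C -> Z -> Q
  P2: L <- D <- V -> C -> Q
  P3: L <- D -> Q
That exhausts the simple backdoor paths. Count: 3.

3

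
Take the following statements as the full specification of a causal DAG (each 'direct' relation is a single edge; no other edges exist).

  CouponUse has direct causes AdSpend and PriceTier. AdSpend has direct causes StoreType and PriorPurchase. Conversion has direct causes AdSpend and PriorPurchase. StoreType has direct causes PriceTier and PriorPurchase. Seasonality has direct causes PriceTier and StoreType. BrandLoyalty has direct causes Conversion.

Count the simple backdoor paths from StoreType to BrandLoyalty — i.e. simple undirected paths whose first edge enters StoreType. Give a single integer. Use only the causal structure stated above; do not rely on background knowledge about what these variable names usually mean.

4

A backdoor path from StoreType to BrandLoyalty is any simple undirected path whose first edge points into StoreType (i.e. leaves StoreType via a parent).
Parents of StoreType: {PriceTier, PriorPurchase}.
Enumerating:
  P1: StoreType <- PriorPurchase -> AdSpend -> Conversion -> BrandLoyalty
  P2: StoreType <- PriorPurchase -> Conversion -> BrandLoyalty
  P3: StoreType <- PriceTier -> CouponUse <- AdSpend <- PriorPurchase -> Conversion -> BrandLoyalty
  P4: StoreType <- PriceTier -> CouponUse <- AdSpend -> Conversion -> BrandLoyalty
That exhausts the simple backdoor paths. Count: 4.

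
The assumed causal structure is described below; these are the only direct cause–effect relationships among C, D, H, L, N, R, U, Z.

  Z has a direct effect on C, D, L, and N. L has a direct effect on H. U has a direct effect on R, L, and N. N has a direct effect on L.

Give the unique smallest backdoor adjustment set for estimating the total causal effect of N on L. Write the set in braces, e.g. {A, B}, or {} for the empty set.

{U, Z}

Variables eligible for adjustment (non-descendants of N, excluding N and L): {C, D, R, U, Z}.
Backdoor paths from N to L:
  P1: N <- U -> L
  P2: N <- Z -> L
The empty set is not sufficient: P1 (N <- U -> L) has no collider blocking it and no conditioned non-collider, so it is open.
Try {U, Z}:
  P1: blocked at fork node U ∈ conditioning set.
  P2: blocked at fork node Z ∈ conditioning set.
{U, Z} contains no descendant of N and blocks every backdoor path.
Every element of {U, Z} is needed (dropping U leaves P1 open; dropping Z leaves P2 open), so no proper subset is valid.
Among all size-2 subsets of the eligible variables, only {U, Z} blocks every backdoor path, so it is the unique smallest valid adjustment set.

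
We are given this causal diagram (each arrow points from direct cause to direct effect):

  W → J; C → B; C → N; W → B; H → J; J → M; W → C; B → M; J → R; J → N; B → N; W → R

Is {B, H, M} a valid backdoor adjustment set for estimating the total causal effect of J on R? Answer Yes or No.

No

Backdoor paths from J to R (paths whose first edge points into J):
  P1: J <- W -> R
Condition 1 (no descendant of J in the set): FAILS — M is a descendant of J.
Condition 2 (every backdoor path blocked by {B, H, M}):
  P1: open — no interior node is in the conditioning set.
{B, H, M} does not satisfy the backdoor criterion.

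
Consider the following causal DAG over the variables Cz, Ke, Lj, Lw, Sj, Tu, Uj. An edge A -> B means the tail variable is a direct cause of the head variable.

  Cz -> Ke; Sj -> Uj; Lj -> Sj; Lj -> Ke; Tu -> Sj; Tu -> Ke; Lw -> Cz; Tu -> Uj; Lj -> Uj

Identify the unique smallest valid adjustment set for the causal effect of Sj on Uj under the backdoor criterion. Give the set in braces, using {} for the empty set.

Variables eligible for adjustment (non-descendants of Sj, excluding Sj and Uj): {Cz, Ke, Lj, Lw, Tu}.
Backdoor paths from Sj to Uj:
  P1: Sj <- Lj -> Ke <- Tu -> Uj
  P2: Sj <- Lj -> Uj
  P3: Sj <- Tu -> Ke <- Lj -> Uj
  P4: Sj <- Tu -> Uj
The empty set is not sufficient: P2 (Sj <- Lj -> Uj) has no collider blocking it and no conditioned non-collider, so it is open.
Try {Lj, Tu}:
  P1: blocked at fork node Lj ∈ conditioning set.
  P2: blocked at fork node Lj ∈ conditioning set.
  P3: blocked at fork node Tu ∈ conditioning set.
  P4: blocked at fork node Tu ∈ conditioning set.
{Lj, Tu} contains no descendant of Sj and blocks every backdoor path.
Every element of {Lj, Tu} is needed (dropping Lj leaves P2 open; dropping Tu leaves P4 open), so no proper subset is valid.
Among all size-2 subsets of the eligible variables, only {Lj, Tu} blocks every backdoor path, so it is the unique smallest valid adjustment set.

{Lj, Tu}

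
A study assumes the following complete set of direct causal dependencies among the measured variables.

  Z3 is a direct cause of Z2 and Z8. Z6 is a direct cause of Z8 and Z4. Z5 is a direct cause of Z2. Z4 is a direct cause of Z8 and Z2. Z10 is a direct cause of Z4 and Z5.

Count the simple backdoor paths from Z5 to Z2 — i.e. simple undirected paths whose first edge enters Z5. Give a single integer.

A backdoor path from Z5 to Z2 is any simple undirected path whose first edge points into Z5 (i.e. leaves Z5 via a parent).
Parents of Z5: {Z10}.
Enumerating:
  P1: Z5 <- Z10 -> Z4 <- Z6 -> Z8 <- Z3 -> Z2
  P2: Z5 <- Z10 -> Z4 -> Z8 <- Z3 -> Z2
  P3: Z5 <- Z10 -> Z4 -> Z2
That exhausts the simple backdoor paths. Count: 3.

3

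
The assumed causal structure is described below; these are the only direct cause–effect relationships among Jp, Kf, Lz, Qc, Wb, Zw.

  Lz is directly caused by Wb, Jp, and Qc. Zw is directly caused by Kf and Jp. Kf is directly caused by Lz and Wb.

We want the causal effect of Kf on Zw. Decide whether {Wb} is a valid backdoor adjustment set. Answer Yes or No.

Backdoor paths from Kf to Zw (paths whose first edge points into Kf):
  P1: Kf <- Wb -> Lz <- Jp -> Zw
  P2: Kf <- Lz <- Jp -> Zw
Condition 1 (no descendant of Kf in the set): holds — descendants of Kf are {Zw}; none are in {Wb}.
Condition 2 (every backdoor path blocked by {Wb}):
  P1: blocked at fork node Wb ∈ conditioning set.
  P2: open — no interior node is in the conditioning set.
{Wb} does not satisfy the backdoor criterion.

No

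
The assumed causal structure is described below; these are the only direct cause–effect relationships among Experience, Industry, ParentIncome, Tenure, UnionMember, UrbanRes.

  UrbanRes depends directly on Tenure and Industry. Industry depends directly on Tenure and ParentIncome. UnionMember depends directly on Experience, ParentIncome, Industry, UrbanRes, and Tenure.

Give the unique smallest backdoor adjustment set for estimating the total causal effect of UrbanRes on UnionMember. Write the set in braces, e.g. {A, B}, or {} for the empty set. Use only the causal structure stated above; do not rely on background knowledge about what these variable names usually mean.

{Industry, Tenure}

Variables eligible for adjustment (non-descendants of UrbanRes, excluding UrbanRes and UnionMember): {Experience, Industry, ParentIncome, Tenure}.
Backdoor paths from UrbanRes to UnionMember:
  P1: UrbanRes <- Tenure -> Industry <- ParentIncome -> UnionMember
  P2: UrbanRes <- Tenure -> Industry -> UnionMember
  P3: UrbanRes <- Tenure -> UnionMember
  P4: UrbanRes <- Industry <- ParentIncome -> UnionMember
  P5: UrbanRes <- Industry <- Tenure -> UnionMember
  P6: UrbanRes <- Industry -> UnionMember
The empty set is not sufficient: P2 (UrbanRes <- Tenure -> Industry -> UnionMember) has no collider blocking it and no conditioned non-collider, so it is open.
Try {Industry, Tenure}:
  P1: blocked at fork node Tenure ∈ conditioning set.
  P2: blocked at fork node Tenure ∈ conditioning set.
  P3: blocked at fork node Tenure ∈ conditioning set.
  P4: blocked at chain node Industry ∈ conditioning set.
  P5: blocked at chain node Industry ∈ conditioning set.
  P6: blocked at fork node Industry ∈ conditioning set.
{Industry, Tenure} contains no descendant of UrbanRes and blocks every backdoor path.
Every element of {Industry, Tenure} is needed (dropping Industry leaves P4 open; dropping Tenure leaves P1 open), so no proper subset is valid.
Among all size-2 subsets of the eligible variables, only {Industry, Tenure} blocks every backdoor path, so it is the unique smallest valid adjustment set.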